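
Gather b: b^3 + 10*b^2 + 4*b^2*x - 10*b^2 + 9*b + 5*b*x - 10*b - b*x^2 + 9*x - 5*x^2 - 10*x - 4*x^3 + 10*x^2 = b^3 + 4*b^2*x + b*(-x^2 + 5*x - 1) - 4*x^3 + 5*x^2 - x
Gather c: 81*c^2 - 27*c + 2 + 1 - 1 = 81*c^2 - 27*c + 2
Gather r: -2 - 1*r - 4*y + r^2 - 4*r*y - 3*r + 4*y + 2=r^2 + r*(-4*y - 4)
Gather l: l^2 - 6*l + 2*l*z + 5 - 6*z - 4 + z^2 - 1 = l^2 + l*(2*z - 6) + z^2 - 6*z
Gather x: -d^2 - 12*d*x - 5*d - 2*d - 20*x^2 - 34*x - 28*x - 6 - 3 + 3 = -d^2 - 7*d - 20*x^2 + x*(-12*d - 62) - 6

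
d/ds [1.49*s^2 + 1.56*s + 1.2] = 2.98*s + 1.56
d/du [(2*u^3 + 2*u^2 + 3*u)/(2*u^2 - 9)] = (4*u^4 - 60*u^2 - 36*u - 27)/(4*u^4 - 36*u^2 + 81)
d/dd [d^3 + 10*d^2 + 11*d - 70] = 3*d^2 + 20*d + 11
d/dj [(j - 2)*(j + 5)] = 2*j + 3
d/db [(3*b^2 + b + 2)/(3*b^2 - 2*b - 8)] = (-9*b^2 - 60*b - 4)/(9*b^4 - 12*b^3 - 44*b^2 + 32*b + 64)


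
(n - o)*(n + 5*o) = n^2 + 4*n*o - 5*o^2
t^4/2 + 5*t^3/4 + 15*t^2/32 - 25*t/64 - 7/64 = (t/2 + 1/2)*(t - 1/2)*(t + 1/4)*(t + 7/4)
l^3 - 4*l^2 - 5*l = l*(l - 5)*(l + 1)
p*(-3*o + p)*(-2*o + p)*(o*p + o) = 6*o^3*p^2 + 6*o^3*p - 5*o^2*p^3 - 5*o^2*p^2 + o*p^4 + o*p^3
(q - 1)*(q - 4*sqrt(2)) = q^2 - 4*sqrt(2)*q - q + 4*sqrt(2)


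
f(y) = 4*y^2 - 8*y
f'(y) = 8*y - 8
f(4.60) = 47.84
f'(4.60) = 28.80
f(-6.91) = 246.27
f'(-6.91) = -63.28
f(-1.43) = 19.62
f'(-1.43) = -19.44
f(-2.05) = 33.21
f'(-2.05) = -24.40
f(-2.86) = 55.60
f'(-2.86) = -30.88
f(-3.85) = 90.09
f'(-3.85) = -38.80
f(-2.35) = 40.89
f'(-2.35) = -26.80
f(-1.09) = 13.47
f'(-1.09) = -16.72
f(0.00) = 0.00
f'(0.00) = -8.00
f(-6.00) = 192.00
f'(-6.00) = -56.00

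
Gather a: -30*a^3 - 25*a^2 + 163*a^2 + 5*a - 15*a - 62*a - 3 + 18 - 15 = -30*a^3 + 138*a^2 - 72*a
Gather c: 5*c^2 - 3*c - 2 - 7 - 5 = 5*c^2 - 3*c - 14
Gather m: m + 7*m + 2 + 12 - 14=8*m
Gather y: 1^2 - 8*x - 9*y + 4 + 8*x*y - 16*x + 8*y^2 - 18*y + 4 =-24*x + 8*y^2 + y*(8*x - 27) + 9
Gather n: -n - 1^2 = -n - 1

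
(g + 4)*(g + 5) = g^2 + 9*g + 20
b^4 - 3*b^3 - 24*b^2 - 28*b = b*(b - 7)*(b + 2)^2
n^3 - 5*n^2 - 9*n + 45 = (n - 5)*(n - 3)*(n + 3)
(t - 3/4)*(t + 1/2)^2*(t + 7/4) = t^4 + 2*t^3 - t^2/16 - 17*t/16 - 21/64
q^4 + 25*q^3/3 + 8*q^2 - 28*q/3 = q*(q - 2/3)*(q + 2)*(q + 7)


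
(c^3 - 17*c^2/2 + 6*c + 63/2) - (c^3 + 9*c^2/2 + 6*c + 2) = 59/2 - 13*c^2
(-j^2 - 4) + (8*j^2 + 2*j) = 7*j^2 + 2*j - 4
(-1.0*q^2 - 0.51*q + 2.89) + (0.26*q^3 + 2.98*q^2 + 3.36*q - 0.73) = 0.26*q^3 + 1.98*q^2 + 2.85*q + 2.16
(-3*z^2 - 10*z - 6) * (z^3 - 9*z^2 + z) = -3*z^5 + 17*z^4 + 81*z^3 + 44*z^2 - 6*z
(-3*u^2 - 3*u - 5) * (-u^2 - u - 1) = 3*u^4 + 6*u^3 + 11*u^2 + 8*u + 5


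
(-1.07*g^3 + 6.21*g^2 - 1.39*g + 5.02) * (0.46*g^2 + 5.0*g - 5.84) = -0.4922*g^5 - 2.4934*g^4 + 36.6594*g^3 - 40.9072*g^2 + 33.2176*g - 29.3168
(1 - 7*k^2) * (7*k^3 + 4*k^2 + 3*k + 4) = -49*k^5 - 28*k^4 - 14*k^3 - 24*k^2 + 3*k + 4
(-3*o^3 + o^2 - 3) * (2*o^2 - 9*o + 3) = -6*o^5 + 29*o^4 - 18*o^3 - 3*o^2 + 27*o - 9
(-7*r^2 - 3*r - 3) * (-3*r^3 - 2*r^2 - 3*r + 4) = 21*r^5 + 23*r^4 + 36*r^3 - 13*r^2 - 3*r - 12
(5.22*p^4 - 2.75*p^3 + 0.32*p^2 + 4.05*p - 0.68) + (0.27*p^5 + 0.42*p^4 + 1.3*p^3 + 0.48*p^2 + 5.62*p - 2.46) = 0.27*p^5 + 5.64*p^4 - 1.45*p^3 + 0.8*p^2 + 9.67*p - 3.14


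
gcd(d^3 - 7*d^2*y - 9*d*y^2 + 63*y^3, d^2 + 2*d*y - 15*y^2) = -d + 3*y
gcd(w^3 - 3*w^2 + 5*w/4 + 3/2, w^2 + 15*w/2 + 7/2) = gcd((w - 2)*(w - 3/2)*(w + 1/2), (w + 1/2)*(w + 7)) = w + 1/2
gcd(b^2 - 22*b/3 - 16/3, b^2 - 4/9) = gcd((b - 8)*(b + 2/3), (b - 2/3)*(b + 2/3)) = b + 2/3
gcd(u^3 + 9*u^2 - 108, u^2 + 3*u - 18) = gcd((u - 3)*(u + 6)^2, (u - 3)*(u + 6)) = u^2 + 3*u - 18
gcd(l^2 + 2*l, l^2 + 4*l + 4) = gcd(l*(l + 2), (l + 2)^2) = l + 2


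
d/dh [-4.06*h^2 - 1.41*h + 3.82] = -8.12*h - 1.41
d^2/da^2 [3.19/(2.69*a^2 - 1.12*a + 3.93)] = (-46.166318*a^2 + 19.221664*a + 3.19*(5.38*a - 1.12)*(10.76*a - 2.24) - 67.447446)/(2.69*a^2 - 1.12*a + 3.93)^3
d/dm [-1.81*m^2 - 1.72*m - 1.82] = -3.62*m - 1.72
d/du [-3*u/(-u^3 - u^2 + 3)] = 3*(u^3 - u^2*(3*u + 2) + u^2 - 3)/(u^3 + u^2 - 3)^2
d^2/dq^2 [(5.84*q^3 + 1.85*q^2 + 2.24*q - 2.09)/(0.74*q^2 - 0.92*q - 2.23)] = (-3.5527136788005e-15*q^5 + 3.5527136788005e-15*q^4 + 34.132496*q^3 + 83.33838*q^2 + 204.966336*q - 1.227226)/(0.405224*q^6 - 1.511376*q^5 - 1.784436*q^4 + 8.330416*q^3 + 5.377422*q^2 - 13.725204*q - 11.089567)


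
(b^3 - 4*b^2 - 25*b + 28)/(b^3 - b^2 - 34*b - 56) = (b - 1)/(b + 2)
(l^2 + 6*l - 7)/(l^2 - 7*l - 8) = (-l^2 - 6*l + 7)/(-l^2 + 7*l + 8)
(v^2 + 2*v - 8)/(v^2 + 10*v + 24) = (v - 2)/(v + 6)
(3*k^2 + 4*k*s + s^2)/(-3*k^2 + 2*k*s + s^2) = (k + s)/(-k + s)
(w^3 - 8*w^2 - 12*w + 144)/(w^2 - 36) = (w^2 - 2*w - 24)/(w + 6)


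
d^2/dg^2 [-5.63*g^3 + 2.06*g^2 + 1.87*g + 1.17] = 4.12 - 33.78*g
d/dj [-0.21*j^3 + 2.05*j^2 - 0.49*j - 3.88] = -0.63*j^2 + 4.1*j - 0.49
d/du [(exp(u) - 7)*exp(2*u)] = (3*exp(u) - 14)*exp(2*u)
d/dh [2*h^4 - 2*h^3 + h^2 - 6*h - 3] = 8*h^3 - 6*h^2 + 2*h - 6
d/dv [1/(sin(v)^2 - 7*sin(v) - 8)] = (7 - 2*sin(v))*cos(v)/((sin(v) - 8)^2*(sin(v) + 1)^2)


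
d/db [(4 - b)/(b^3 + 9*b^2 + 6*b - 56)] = (-b^3 - 9*b^2 - 6*b + 3*(b - 4)*(b^2 + 6*b + 2) + 56)/(b^3 + 9*b^2 + 6*b - 56)^2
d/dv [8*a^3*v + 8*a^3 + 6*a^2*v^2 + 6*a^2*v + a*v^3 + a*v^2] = a*(8*a^2 + 12*a*v + 6*a + 3*v^2 + 2*v)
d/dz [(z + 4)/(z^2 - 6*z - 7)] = (z^2 - 6*z - 2*(z - 3)*(z + 4) - 7)/(-z^2 + 6*z + 7)^2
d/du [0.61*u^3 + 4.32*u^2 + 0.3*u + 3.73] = 1.83*u^2 + 8.64*u + 0.3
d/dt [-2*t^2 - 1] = -4*t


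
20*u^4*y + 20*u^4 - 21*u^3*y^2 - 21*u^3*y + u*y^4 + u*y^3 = (-4*u + y)*(-u + y)*(5*u + y)*(u*y + u)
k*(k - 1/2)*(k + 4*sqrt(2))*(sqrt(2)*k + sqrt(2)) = sqrt(2)*k^4 + sqrt(2)*k^3/2 + 8*k^3 - sqrt(2)*k^2/2 + 4*k^2 - 4*k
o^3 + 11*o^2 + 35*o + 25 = (o + 1)*(o + 5)^2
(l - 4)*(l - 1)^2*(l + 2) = l^4 - 4*l^3 - 3*l^2 + 14*l - 8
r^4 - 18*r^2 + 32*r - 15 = (r - 3)*(r - 1)^2*(r + 5)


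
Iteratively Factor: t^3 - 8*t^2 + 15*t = (t - 5)*(t^2 - 3*t) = (t - 5)*(t - 3)*(t)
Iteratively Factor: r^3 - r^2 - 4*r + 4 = (r - 2)*(r^2 + r - 2) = (r - 2)*(r + 2)*(r - 1)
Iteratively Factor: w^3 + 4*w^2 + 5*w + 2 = (w + 1)*(w^2 + 3*w + 2) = (w + 1)^2*(w + 2)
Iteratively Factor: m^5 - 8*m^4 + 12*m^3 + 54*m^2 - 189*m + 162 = (m - 3)*(m^4 - 5*m^3 - 3*m^2 + 45*m - 54) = (m - 3)*(m - 2)*(m^3 - 3*m^2 - 9*m + 27) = (m - 3)^2*(m - 2)*(m^2 - 9) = (m - 3)^2*(m - 2)*(m + 3)*(m - 3)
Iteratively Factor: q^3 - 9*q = (q + 3)*(q^2 - 3*q) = q*(q + 3)*(q - 3)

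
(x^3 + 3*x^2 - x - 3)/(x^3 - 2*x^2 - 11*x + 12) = (x + 1)/(x - 4)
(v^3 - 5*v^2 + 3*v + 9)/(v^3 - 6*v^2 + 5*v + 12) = (v - 3)/(v - 4)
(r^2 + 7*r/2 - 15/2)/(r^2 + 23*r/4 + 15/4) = 2*(2*r - 3)/(4*r + 3)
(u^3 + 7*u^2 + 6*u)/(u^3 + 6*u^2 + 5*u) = (u + 6)/(u + 5)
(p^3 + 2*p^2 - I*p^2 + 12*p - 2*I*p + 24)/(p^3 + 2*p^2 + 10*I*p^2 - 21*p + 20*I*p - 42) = (p - 4*I)/(p + 7*I)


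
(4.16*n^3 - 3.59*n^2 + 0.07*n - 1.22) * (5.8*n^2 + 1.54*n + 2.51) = 24.128*n^5 - 14.4156*n^4 + 5.319*n^3 - 15.9791*n^2 - 1.7031*n - 3.0622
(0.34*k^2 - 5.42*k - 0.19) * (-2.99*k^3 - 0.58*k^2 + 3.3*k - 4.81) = -1.0166*k^5 + 16.0086*k^4 + 4.8337*k^3 - 19.4112*k^2 + 25.4432*k + 0.9139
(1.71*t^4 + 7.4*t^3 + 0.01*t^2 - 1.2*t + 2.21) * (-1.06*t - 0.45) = -1.8126*t^5 - 8.6135*t^4 - 3.3406*t^3 + 1.2675*t^2 - 1.8026*t - 0.9945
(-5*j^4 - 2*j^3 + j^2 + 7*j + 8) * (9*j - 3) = -45*j^5 - 3*j^4 + 15*j^3 + 60*j^2 + 51*j - 24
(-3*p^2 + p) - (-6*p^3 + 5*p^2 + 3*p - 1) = 6*p^3 - 8*p^2 - 2*p + 1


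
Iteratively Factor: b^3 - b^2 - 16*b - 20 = (b + 2)*(b^2 - 3*b - 10) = (b + 2)^2*(b - 5)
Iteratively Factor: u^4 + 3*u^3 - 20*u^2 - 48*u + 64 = (u - 4)*(u^3 + 7*u^2 + 8*u - 16) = (u - 4)*(u - 1)*(u^2 + 8*u + 16) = (u - 4)*(u - 1)*(u + 4)*(u + 4)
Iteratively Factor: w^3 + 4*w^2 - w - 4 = (w + 4)*(w^2 - 1) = (w + 1)*(w + 4)*(w - 1)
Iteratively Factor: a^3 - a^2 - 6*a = (a - 3)*(a^2 + 2*a) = (a - 3)*(a + 2)*(a)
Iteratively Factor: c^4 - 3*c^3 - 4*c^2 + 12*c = (c - 3)*(c^3 - 4*c) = c*(c - 3)*(c^2 - 4) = c*(c - 3)*(c + 2)*(c - 2)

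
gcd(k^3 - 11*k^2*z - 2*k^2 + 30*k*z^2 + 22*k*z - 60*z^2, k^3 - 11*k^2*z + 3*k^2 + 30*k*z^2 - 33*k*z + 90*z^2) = k^2 - 11*k*z + 30*z^2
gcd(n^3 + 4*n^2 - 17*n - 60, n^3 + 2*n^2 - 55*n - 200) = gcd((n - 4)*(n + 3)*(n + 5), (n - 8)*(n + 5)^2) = n + 5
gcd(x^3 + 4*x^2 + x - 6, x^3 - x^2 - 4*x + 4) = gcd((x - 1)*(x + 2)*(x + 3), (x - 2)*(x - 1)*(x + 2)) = x^2 + x - 2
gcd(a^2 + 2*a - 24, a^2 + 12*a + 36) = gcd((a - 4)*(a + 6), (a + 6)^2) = a + 6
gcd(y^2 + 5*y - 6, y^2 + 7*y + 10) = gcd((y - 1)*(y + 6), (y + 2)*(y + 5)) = 1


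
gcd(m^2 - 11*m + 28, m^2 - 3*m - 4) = m - 4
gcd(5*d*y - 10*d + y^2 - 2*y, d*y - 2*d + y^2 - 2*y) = y - 2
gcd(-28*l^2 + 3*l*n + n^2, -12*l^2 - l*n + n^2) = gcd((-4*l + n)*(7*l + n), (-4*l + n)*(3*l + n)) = 4*l - n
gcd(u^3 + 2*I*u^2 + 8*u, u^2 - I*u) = u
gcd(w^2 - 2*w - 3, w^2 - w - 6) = w - 3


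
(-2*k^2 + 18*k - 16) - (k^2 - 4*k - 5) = -3*k^2 + 22*k - 11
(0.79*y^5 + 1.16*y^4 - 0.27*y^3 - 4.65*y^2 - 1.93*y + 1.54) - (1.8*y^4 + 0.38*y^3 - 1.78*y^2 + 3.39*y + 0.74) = 0.79*y^5 - 0.64*y^4 - 0.65*y^3 - 2.87*y^2 - 5.32*y + 0.8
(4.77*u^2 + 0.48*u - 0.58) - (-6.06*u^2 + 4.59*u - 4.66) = 10.83*u^2 - 4.11*u + 4.08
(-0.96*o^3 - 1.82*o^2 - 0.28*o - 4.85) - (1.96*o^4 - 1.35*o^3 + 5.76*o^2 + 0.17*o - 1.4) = -1.96*o^4 + 0.39*o^3 - 7.58*o^2 - 0.45*o - 3.45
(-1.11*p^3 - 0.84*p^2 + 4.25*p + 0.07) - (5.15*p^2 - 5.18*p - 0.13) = -1.11*p^3 - 5.99*p^2 + 9.43*p + 0.2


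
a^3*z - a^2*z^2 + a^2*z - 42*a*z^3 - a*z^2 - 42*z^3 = (a - 7*z)*(a + 6*z)*(a*z + z)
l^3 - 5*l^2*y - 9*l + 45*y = (l - 3)*(l + 3)*(l - 5*y)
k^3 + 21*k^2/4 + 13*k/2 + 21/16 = (k + 1/4)*(k + 3/2)*(k + 7/2)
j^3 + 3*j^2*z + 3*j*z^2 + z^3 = (j + z)^3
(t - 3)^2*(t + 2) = t^3 - 4*t^2 - 3*t + 18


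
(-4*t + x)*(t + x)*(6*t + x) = -24*t^3 - 22*t^2*x + 3*t*x^2 + x^3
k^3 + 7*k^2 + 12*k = k*(k + 3)*(k + 4)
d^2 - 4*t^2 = (d - 2*t)*(d + 2*t)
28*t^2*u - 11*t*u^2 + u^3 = u*(-7*t + u)*(-4*t + u)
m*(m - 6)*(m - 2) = m^3 - 8*m^2 + 12*m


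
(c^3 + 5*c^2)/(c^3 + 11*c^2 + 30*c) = c/(c + 6)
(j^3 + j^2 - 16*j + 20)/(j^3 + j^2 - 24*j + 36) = (j^2 + 3*j - 10)/(j^2 + 3*j - 18)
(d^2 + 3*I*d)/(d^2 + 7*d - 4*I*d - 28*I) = d*(d + 3*I)/(d^2 + d*(7 - 4*I) - 28*I)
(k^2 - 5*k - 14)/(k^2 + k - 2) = (k - 7)/(k - 1)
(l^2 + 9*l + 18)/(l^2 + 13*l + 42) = (l + 3)/(l + 7)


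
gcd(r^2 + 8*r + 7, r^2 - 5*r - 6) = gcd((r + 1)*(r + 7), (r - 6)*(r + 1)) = r + 1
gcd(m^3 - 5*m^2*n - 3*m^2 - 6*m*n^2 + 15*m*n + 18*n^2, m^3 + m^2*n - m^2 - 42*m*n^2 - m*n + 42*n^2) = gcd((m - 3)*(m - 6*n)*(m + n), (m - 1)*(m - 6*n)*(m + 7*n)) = m - 6*n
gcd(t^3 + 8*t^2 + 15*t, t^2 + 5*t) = t^2 + 5*t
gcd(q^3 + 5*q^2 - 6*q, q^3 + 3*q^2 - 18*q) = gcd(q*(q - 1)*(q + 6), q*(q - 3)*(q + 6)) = q^2 + 6*q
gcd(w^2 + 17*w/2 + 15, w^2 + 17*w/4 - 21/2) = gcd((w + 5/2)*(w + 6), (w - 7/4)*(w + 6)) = w + 6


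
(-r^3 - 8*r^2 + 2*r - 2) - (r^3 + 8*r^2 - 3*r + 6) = -2*r^3 - 16*r^2 + 5*r - 8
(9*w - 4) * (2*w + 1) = 18*w^2 + w - 4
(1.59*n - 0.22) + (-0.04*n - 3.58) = 1.55*n - 3.8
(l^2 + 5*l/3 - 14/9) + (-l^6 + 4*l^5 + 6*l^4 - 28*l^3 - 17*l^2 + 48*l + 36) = -l^6 + 4*l^5 + 6*l^4 - 28*l^3 - 16*l^2 + 149*l/3 + 310/9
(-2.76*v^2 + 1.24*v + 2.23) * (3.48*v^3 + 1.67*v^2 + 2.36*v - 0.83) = -9.6048*v^5 - 0.294*v^4 + 3.3176*v^3 + 8.9413*v^2 + 4.2336*v - 1.8509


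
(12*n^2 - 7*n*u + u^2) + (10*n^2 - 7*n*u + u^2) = 22*n^2 - 14*n*u + 2*u^2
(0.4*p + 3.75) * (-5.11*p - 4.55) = -2.044*p^2 - 20.9825*p - 17.0625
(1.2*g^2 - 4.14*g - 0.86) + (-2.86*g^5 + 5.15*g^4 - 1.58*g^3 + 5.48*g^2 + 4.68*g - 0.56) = -2.86*g^5 + 5.15*g^4 - 1.58*g^3 + 6.68*g^2 + 0.54*g - 1.42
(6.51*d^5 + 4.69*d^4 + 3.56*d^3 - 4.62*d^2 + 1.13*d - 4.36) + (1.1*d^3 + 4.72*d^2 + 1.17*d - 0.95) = 6.51*d^5 + 4.69*d^4 + 4.66*d^3 + 0.0999999999999996*d^2 + 2.3*d - 5.31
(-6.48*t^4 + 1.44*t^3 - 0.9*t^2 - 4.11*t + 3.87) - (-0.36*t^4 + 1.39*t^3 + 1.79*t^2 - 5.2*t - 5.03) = -6.12*t^4 + 0.05*t^3 - 2.69*t^2 + 1.09*t + 8.9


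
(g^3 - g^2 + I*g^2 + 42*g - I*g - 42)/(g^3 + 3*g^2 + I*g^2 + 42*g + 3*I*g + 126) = (g - 1)/(g + 3)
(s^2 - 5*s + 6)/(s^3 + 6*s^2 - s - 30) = (s - 3)/(s^2 + 8*s + 15)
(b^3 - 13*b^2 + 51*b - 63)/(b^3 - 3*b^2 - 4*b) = (-b^3 + 13*b^2 - 51*b + 63)/(b*(-b^2 + 3*b + 4))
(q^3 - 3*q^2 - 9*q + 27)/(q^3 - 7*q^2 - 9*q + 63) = (q - 3)/(q - 7)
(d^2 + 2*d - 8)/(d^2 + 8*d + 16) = (d - 2)/(d + 4)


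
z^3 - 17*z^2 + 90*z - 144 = (z - 8)*(z - 6)*(z - 3)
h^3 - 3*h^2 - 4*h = h*(h - 4)*(h + 1)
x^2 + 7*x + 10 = (x + 2)*(x + 5)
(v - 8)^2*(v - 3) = v^3 - 19*v^2 + 112*v - 192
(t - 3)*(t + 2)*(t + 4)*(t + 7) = t^4 + 10*t^3 + 11*t^2 - 94*t - 168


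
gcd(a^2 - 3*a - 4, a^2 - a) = 1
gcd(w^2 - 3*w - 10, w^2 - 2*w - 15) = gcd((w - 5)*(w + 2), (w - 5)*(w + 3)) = w - 5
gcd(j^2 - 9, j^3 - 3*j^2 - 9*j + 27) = j^2 - 9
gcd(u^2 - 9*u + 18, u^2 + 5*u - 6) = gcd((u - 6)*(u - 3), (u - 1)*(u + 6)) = 1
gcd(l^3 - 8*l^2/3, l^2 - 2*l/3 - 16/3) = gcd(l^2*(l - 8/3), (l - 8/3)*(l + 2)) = l - 8/3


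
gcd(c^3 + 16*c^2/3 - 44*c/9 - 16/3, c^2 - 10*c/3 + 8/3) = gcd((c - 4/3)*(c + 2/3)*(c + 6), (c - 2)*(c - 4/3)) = c - 4/3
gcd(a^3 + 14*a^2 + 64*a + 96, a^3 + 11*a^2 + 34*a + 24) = a^2 + 10*a + 24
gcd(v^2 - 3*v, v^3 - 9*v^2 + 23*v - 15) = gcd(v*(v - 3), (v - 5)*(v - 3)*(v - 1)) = v - 3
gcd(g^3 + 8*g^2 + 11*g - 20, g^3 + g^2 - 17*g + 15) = g^2 + 4*g - 5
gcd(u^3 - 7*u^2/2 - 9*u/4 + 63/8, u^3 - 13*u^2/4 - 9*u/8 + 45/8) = u - 3/2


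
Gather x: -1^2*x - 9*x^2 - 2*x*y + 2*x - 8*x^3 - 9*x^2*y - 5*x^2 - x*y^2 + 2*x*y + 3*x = -8*x^3 + x^2*(-9*y - 14) + x*(4 - y^2)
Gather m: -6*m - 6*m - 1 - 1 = -12*m - 2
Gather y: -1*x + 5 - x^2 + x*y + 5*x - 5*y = -x^2 + 4*x + y*(x - 5) + 5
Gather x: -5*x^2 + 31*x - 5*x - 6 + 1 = -5*x^2 + 26*x - 5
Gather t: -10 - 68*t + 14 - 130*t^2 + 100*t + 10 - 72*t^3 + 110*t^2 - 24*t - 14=-72*t^3 - 20*t^2 + 8*t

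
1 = 1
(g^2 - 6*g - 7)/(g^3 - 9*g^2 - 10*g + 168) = (g + 1)/(g^2 - 2*g - 24)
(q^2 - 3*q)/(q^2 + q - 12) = q/(q + 4)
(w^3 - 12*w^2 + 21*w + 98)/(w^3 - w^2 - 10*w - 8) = (w^2 - 14*w + 49)/(w^2 - 3*w - 4)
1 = 1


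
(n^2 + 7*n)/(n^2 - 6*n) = (n + 7)/(n - 6)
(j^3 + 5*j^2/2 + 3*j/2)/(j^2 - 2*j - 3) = j*(2*j + 3)/(2*(j - 3))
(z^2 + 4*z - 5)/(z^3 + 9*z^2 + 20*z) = (z - 1)/(z*(z + 4))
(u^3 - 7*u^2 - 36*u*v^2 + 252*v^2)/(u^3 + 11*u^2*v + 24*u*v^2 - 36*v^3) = (u^2 - 6*u*v - 7*u + 42*v)/(u^2 + 5*u*v - 6*v^2)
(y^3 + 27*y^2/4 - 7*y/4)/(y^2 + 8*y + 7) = y*(4*y - 1)/(4*(y + 1))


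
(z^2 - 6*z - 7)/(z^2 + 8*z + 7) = (z - 7)/(z + 7)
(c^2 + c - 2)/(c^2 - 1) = (c + 2)/(c + 1)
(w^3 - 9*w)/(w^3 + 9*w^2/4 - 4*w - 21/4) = 4*w*(w - 3)/(4*w^2 - 3*w - 7)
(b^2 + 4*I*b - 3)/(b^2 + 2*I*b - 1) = (b + 3*I)/(b + I)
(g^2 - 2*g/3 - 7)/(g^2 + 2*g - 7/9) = 3*(g - 3)/(3*g - 1)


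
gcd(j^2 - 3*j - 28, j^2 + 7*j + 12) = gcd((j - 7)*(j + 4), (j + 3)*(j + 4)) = j + 4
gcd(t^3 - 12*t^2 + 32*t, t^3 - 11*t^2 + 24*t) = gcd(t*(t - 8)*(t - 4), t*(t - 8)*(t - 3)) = t^2 - 8*t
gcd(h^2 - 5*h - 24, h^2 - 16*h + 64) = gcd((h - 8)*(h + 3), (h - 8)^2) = h - 8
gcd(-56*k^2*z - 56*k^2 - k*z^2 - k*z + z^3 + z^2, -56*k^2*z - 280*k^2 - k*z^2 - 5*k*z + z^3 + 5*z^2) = -56*k^2 - k*z + z^2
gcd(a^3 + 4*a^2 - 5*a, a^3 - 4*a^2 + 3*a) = a^2 - a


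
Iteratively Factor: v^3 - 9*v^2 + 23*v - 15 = (v - 3)*(v^2 - 6*v + 5) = (v - 5)*(v - 3)*(v - 1)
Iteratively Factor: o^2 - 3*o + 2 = (o - 2)*(o - 1)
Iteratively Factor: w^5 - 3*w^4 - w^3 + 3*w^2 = (w - 1)*(w^4 - 2*w^3 - 3*w^2) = (w - 3)*(w - 1)*(w^3 + w^2) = (w - 3)*(w - 1)*(w + 1)*(w^2) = w*(w - 3)*(w - 1)*(w + 1)*(w)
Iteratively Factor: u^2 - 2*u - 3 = (u + 1)*(u - 3)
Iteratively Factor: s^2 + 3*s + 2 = (s + 2)*(s + 1)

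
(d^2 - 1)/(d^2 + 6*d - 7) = (d + 1)/(d + 7)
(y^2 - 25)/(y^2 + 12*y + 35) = (y - 5)/(y + 7)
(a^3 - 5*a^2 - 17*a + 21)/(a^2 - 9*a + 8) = (a^2 - 4*a - 21)/(a - 8)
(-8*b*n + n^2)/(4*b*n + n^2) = (-8*b + n)/(4*b + n)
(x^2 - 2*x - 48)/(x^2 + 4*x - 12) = (x - 8)/(x - 2)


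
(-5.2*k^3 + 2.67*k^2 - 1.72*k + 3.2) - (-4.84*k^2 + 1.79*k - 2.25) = -5.2*k^3 + 7.51*k^2 - 3.51*k + 5.45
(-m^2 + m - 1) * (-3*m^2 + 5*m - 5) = 3*m^4 - 8*m^3 + 13*m^2 - 10*m + 5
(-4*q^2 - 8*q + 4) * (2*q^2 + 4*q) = -8*q^4 - 32*q^3 - 24*q^2 + 16*q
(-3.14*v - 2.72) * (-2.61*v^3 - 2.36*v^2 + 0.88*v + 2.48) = 8.1954*v^4 + 14.5096*v^3 + 3.656*v^2 - 10.1808*v - 6.7456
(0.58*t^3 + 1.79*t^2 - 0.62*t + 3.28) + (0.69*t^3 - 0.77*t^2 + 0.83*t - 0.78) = 1.27*t^3 + 1.02*t^2 + 0.21*t + 2.5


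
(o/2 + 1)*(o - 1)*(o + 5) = o^3/2 + 3*o^2 + 3*o/2 - 5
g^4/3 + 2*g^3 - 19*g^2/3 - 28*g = g*(g/3 + 1)*(g - 4)*(g + 7)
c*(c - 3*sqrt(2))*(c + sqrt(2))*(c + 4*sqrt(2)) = c^4 + 2*sqrt(2)*c^3 - 22*c^2 - 24*sqrt(2)*c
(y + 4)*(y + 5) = y^2 + 9*y + 20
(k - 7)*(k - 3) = k^2 - 10*k + 21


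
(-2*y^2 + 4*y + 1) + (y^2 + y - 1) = -y^2 + 5*y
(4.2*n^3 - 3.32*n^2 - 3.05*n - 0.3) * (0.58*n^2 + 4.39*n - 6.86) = 2.436*n^5 + 16.5124*n^4 - 45.1558*n^3 + 9.2117*n^2 + 19.606*n + 2.058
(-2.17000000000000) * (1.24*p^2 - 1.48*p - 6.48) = -2.6908*p^2 + 3.2116*p + 14.0616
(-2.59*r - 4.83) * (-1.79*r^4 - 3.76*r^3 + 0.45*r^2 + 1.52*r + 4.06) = 4.6361*r^5 + 18.3841*r^4 + 16.9953*r^3 - 6.1103*r^2 - 17.857*r - 19.6098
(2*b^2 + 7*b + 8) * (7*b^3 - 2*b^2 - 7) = 14*b^5 + 45*b^4 + 42*b^3 - 30*b^2 - 49*b - 56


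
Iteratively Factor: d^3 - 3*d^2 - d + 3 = (d + 1)*(d^2 - 4*d + 3) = (d - 3)*(d + 1)*(d - 1)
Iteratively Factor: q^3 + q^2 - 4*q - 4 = (q + 2)*(q^2 - q - 2) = (q - 2)*(q + 2)*(q + 1)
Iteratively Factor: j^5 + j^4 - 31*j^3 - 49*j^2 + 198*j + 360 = (j - 5)*(j^4 + 6*j^3 - j^2 - 54*j - 72) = (j - 5)*(j + 2)*(j^3 + 4*j^2 - 9*j - 36) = (j - 5)*(j + 2)*(j + 4)*(j^2 - 9) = (j - 5)*(j - 3)*(j + 2)*(j + 4)*(j + 3)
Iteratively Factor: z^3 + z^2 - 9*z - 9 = (z + 3)*(z^2 - 2*z - 3) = (z + 1)*(z + 3)*(z - 3)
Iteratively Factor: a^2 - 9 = (a - 3)*(a + 3)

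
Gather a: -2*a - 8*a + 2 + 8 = 10 - 10*a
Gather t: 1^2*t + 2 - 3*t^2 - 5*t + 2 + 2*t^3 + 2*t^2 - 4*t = 2*t^3 - t^2 - 8*t + 4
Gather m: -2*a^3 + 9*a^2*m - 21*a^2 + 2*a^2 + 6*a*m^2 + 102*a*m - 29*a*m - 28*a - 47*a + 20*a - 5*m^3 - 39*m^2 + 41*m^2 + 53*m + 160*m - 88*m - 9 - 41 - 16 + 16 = -2*a^3 - 19*a^2 - 55*a - 5*m^3 + m^2*(6*a + 2) + m*(9*a^2 + 73*a + 125) - 50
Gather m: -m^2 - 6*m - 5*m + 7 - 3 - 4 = -m^2 - 11*m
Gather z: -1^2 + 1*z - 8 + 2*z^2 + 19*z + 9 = 2*z^2 + 20*z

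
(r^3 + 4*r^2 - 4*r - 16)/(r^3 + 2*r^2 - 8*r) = (r + 2)/r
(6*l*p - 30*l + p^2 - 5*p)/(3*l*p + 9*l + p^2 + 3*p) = (6*l*p - 30*l + p^2 - 5*p)/(3*l*p + 9*l + p^2 + 3*p)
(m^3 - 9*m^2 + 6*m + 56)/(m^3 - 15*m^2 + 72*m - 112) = (m + 2)/(m - 4)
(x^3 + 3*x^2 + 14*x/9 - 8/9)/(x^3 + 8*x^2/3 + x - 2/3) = (x + 4/3)/(x + 1)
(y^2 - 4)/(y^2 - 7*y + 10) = (y + 2)/(y - 5)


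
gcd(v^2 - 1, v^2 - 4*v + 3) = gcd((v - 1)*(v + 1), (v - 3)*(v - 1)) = v - 1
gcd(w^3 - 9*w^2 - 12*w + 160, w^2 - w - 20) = w^2 - w - 20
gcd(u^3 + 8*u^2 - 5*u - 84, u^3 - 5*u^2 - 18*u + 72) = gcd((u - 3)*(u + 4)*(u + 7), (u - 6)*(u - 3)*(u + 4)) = u^2 + u - 12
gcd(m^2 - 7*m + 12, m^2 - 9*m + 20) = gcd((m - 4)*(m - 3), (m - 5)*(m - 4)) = m - 4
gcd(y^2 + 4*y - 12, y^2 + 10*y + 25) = 1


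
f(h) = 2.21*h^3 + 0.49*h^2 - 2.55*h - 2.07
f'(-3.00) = 54.18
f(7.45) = 919.95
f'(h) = 6.63*h^2 + 0.98*h - 2.55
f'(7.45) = 372.73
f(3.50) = 89.76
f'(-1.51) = 11.09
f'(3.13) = 65.47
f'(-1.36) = 8.38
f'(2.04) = 27.04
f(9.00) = 1625.76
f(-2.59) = -30.58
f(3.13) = 62.52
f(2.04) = 13.53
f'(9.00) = 543.30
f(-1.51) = -4.71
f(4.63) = 215.98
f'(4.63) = 144.11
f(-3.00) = -49.68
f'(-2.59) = 39.39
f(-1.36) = -3.25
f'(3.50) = 82.10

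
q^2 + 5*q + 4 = (q + 1)*(q + 4)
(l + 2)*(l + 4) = l^2 + 6*l + 8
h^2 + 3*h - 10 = (h - 2)*(h + 5)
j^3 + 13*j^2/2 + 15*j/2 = j*(j + 3/2)*(j + 5)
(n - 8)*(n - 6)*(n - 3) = n^3 - 17*n^2 + 90*n - 144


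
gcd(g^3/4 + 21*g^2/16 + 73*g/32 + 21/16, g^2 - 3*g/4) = 1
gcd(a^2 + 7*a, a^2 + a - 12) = 1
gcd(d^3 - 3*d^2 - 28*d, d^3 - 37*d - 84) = d^2 - 3*d - 28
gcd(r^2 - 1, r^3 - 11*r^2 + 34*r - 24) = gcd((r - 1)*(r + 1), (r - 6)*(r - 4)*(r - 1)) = r - 1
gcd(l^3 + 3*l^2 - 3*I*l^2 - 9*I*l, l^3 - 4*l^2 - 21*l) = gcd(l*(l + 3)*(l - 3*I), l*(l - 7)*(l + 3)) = l^2 + 3*l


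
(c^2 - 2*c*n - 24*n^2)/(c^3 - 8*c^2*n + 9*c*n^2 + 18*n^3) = (c + 4*n)/(c^2 - 2*c*n - 3*n^2)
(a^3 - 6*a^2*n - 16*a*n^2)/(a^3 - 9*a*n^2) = (a^2 - 6*a*n - 16*n^2)/(a^2 - 9*n^2)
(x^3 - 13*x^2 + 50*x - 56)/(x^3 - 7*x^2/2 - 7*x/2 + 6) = 2*(x^2 - 9*x + 14)/(2*x^2 + x - 3)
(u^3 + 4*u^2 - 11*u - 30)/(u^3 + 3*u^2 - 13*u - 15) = (u + 2)/(u + 1)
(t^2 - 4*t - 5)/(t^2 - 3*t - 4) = (t - 5)/(t - 4)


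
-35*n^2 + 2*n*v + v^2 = (-5*n + v)*(7*n + v)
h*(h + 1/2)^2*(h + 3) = h^4 + 4*h^3 + 13*h^2/4 + 3*h/4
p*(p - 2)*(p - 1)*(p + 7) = p^4 + 4*p^3 - 19*p^2 + 14*p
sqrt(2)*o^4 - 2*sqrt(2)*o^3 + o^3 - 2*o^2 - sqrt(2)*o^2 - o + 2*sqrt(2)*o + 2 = (o - 2)*(o - 1)*(o + 1)*(sqrt(2)*o + 1)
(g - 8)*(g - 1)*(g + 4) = g^3 - 5*g^2 - 28*g + 32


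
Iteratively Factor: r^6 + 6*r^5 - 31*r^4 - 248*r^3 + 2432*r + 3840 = (r + 4)*(r^5 + 2*r^4 - 39*r^3 - 92*r^2 + 368*r + 960) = (r + 4)^2*(r^4 - 2*r^3 - 31*r^2 + 32*r + 240) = (r + 3)*(r + 4)^2*(r^3 - 5*r^2 - 16*r + 80) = (r - 4)*(r + 3)*(r + 4)^2*(r^2 - r - 20) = (r - 5)*(r - 4)*(r + 3)*(r + 4)^2*(r + 4)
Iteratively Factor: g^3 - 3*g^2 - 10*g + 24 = (g + 3)*(g^2 - 6*g + 8) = (g - 2)*(g + 3)*(g - 4)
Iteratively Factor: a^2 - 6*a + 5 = (a - 5)*(a - 1)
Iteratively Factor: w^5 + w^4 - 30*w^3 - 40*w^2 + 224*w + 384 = (w - 4)*(w^4 + 5*w^3 - 10*w^2 - 80*w - 96) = (w - 4)*(w + 3)*(w^3 + 2*w^2 - 16*w - 32) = (w - 4)*(w + 2)*(w + 3)*(w^2 - 16) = (w - 4)*(w + 2)*(w + 3)*(w + 4)*(w - 4)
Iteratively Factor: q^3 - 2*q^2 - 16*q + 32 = (q - 4)*(q^2 + 2*q - 8) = (q - 4)*(q - 2)*(q + 4)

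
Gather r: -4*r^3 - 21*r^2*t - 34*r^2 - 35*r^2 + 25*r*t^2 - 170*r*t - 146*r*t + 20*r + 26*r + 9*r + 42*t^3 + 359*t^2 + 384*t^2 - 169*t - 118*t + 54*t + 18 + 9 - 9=-4*r^3 + r^2*(-21*t - 69) + r*(25*t^2 - 316*t + 55) + 42*t^3 + 743*t^2 - 233*t + 18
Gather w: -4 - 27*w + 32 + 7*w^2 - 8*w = 7*w^2 - 35*w + 28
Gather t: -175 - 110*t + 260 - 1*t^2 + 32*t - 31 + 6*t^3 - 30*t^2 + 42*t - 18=6*t^3 - 31*t^2 - 36*t + 36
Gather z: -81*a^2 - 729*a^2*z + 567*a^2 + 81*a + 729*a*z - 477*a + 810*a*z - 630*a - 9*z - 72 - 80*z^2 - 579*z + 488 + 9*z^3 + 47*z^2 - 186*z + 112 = 486*a^2 - 1026*a + 9*z^3 - 33*z^2 + z*(-729*a^2 + 1539*a - 774) + 528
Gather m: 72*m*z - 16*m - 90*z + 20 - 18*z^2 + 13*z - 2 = m*(72*z - 16) - 18*z^2 - 77*z + 18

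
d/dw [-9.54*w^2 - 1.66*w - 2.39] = -19.08*w - 1.66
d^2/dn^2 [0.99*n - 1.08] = 0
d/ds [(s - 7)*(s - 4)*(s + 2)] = 3*s^2 - 18*s + 6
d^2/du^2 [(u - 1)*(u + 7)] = 2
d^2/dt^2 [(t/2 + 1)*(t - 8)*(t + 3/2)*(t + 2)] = 6*t^2 - 15*t/2 - 34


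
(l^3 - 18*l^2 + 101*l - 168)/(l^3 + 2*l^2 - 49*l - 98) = (l^2 - 11*l + 24)/(l^2 + 9*l + 14)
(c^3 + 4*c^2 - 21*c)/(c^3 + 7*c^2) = (c - 3)/c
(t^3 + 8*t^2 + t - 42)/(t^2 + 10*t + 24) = (t^3 + 8*t^2 + t - 42)/(t^2 + 10*t + 24)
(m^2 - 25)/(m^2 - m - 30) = (m - 5)/(m - 6)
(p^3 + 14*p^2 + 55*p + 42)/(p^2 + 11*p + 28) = (p^2 + 7*p + 6)/(p + 4)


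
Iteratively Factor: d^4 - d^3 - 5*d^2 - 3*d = (d + 1)*(d^3 - 2*d^2 - 3*d) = d*(d + 1)*(d^2 - 2*d - 3) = d*(d - 3)*(d + 1)*(d + 1)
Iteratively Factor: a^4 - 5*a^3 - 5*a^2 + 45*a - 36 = (a - 3)*(a^3 - 2*a^2 - 11*a + 12) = (a - 3)*(a - 1)*(a^2 - a - 12) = (a - 3)*(a - 1)*(a + 3)*(a - 4)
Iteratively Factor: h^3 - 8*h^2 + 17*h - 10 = (h - 5)*(h^2 - 3*h + 2) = (h - 5)*(h - 1)*(h - 2)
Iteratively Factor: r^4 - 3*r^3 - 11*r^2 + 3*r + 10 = (r - 1)*(r^3 - 2*r^2 - 13*r - 10) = (r - 5)*(r - 1)*(r^2 + 3*r + 2) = (r - 5)*(r - 1)*(r + 1)*(r + 2)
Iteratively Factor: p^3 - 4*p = (p - 2)*(p^2 + 2*p) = p*(p - 2)*(p + 2)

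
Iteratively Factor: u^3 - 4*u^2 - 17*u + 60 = (u + 4)*(u^2 - 8*u + 15) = (u - 5)*(u + 4)*(u - 3)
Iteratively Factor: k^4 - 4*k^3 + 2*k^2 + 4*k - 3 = (k - 1)*(k^3 - 3*k^2 - k + 3) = (k - 1)^2*(k^2 - 2*k - 3) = (k - 1)^2*(k + 1)*(k - 3)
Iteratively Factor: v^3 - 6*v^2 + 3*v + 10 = (v - 5)*(v^2 - v - 2) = (v - 5)*(v + 1)*(v - 2)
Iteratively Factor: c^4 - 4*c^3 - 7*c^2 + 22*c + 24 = (c - 3)*(c^3 - c^2 - 10*c - 8) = (c - 3)*(c + 1)*(c^2 - 2*c - 8) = (c - 3)*(c + 1)*(c + 2)*(c - 4)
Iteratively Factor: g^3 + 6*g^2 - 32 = (g + 4)*(g^2 + 2*g - 8) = (g - 2)*(g + 4)*(g + 4)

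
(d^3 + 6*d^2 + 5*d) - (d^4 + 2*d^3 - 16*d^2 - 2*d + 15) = -d^4 - d^3 + 22*d^2 + 7*d - 15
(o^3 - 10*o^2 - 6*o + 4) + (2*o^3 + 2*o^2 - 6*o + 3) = 3*o^3 - 8*o^2 - 12*o + 7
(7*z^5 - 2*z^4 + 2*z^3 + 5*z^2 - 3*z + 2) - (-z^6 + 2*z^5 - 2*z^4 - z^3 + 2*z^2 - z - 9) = z^6 + 5*z^5 + 3*z^3 + 3*z^2 - 2*z + 11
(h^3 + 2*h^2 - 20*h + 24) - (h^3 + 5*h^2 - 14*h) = -3*h^2 - 6*h + 24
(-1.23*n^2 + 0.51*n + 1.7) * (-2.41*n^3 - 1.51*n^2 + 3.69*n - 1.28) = 2.9643*n^5 + 0.6282*n^4 - 9.4058*n^3 + 0.8893*n^2 + 5.6202*n - 2.176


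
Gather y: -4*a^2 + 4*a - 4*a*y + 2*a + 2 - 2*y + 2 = -4*a^2 + 6*a + y*(-4*a - 2) + 4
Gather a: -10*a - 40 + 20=-10*a - 20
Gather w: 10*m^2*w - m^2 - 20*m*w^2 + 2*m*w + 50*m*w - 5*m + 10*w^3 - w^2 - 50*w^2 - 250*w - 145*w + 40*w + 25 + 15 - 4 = -m^2 - 5*m + 10*w^3 + w^2*(-20*m - 51) + w*(10*m^2 + 52*m - 355) + 36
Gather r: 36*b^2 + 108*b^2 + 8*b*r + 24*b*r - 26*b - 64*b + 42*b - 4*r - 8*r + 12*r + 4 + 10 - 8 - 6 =144*b^2 + 32*b*r - 48*b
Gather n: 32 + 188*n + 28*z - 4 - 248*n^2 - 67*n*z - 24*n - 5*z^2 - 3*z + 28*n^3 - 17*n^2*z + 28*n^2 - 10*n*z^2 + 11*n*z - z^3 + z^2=28*n^3 + n^2*(-17*z - 220) + n*(-10*z^2 - 56*z + 164) - z^3 - 4*z^2 + 25*z + 28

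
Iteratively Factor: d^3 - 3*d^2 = (d)*(d^2 - 3*d) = d^2*(d - 3)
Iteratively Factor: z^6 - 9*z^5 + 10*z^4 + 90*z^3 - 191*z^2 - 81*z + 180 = (z - 3)*(z^5 - 6*z^4 - 8*z^3 + 66*z^2 + 7*z - 60) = (z - 5)*(z - 3)*(z^4 - z^3 - 13*z^2 + z + 12) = (z - 5)*(z - 3)*(z + 1)*(z^3 - 2*z^2 - 11*z + 12) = (z - 5)*(z - 3)*(z - 1)*(z + 1)*(z^2 - z - 12) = (z - 5)*(z - 3)*(z - 1)*(z + 1)*(z + 3)*(z - 4)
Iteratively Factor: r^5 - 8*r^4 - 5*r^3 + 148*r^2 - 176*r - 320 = (r - 4)*(r^4 - 4*r^3 - 21*r^2 + 64*r + 80) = (r - 4)^2*(r^3 - 21*r - 20) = (r - 4)^2*(r + 4)*(r^2 - 4*r - 5) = (r - 5)*(r - 4)^2*(r + 4)*(r + 1)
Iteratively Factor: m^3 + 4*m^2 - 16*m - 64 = (m - 4)*(m^2 + 8*m + 16) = (m - 4)*(m + 4)*(m + 4)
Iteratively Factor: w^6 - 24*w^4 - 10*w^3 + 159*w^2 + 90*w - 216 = (w - 1)*(w^5 + w^4 - 23*w^3 - 33*w^2 + 126*w + 216) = (w - 1)*(w + 3)*(w^4 - 2*w^3 - 17*w^2 + 18*w + 72) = (w - 1)*(w + 3)^2*(w^3 - 5*w^2 - 2*w + 24) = (w - 3)*(w - 1)*(w + 3)^2*(w^2 - 2*w - 8) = (w - 3)*(w - 1)*(w + 2)*(w + 3)^2*(w - 4)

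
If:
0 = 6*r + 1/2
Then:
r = -1/12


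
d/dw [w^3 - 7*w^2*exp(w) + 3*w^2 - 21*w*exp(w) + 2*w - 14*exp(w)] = -7*w^2*exp(w) + 3*w^2 - 35*w*exp(w) + 6*w - 35*exp(w) + 2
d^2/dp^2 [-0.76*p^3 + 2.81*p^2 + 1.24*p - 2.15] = 5.62 - 4.56*p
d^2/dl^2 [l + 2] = 0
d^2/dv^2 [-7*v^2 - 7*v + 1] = -14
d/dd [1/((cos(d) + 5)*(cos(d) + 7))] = 2*(cos(d) + 6)*sin(d)/((cos(d) + 5)^2*(cos(d) + 7)^2)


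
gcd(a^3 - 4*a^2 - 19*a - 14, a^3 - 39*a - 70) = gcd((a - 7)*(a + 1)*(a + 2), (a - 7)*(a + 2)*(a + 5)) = a^2 - 5*a - 14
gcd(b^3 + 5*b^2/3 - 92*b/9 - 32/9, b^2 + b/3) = b + 1/3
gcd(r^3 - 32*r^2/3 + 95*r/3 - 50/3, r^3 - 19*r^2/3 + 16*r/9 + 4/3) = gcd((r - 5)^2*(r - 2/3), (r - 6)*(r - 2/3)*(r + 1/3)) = r - 2/3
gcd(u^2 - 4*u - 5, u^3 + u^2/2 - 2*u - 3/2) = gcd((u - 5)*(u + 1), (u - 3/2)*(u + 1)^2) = u + 1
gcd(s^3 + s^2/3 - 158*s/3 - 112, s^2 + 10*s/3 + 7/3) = s + 7/3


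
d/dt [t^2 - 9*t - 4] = 2*t - 9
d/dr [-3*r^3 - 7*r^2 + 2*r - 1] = -9*r^2 - 14*r + 2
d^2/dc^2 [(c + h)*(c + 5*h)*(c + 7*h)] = 6*c + 26*h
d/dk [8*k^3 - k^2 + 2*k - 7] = 24*k^2 - 2*k + 2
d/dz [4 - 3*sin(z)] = -3*cos(z)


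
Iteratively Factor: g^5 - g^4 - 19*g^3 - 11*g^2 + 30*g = (g + 3)*(g^4 - 4*g^3 - 7*g^2 + 10*g) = (g - 1)*(g + 3)*(g^3 - 3*g^2 - 10*g) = g*(g - 1)*(g + 3)*(g^2 - 3*g - 10) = g*(g - 5)*(g - 1)*(g + 3)*(g + 2)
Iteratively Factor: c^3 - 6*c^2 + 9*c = (c - 3)*(c^2 - 3*c) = (c - 3)^2*(c)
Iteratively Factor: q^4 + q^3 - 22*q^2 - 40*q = (q - 5)*(q^3 + 6*q^2 + 8*q) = q*(q - 5)*(q^2 + 6*q + 8) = q*(q - 5)*(q + 2)*(q + 4)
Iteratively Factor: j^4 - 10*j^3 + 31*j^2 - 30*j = (j)*(j^3 - 10*j^2 + 31*j - 30) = j*(j - 3)*(j^2 - 7*j + 10) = j*(j - 3)*(j - 2)*(j - 5)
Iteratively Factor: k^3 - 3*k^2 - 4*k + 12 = (k - 3)*(k^2 - 4) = (k - 3)*(k + 2)*(k - 2)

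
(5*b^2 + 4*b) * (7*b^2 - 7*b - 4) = 35*b^4 - 7*b^3 - 48*b^2 - 16*b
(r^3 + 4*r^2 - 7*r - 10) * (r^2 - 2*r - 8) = r^5 + 2*r^4 - 23*r^3 - 28*r^2 + 76*r + 80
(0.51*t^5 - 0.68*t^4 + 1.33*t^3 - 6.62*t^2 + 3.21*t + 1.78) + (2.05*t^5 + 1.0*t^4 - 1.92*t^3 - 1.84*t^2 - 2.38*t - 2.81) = 2.56*t^5 + 0.32*t^4 - 0.59*t^3 - 8.46*t^2 + 0.83*t - 1.03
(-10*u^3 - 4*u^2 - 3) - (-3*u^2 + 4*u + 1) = -10*u^3 - u^2 - 4*u - 4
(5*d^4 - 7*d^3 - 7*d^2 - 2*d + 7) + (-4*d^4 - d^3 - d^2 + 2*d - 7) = d^4 - 8*d^3 - 8*d^2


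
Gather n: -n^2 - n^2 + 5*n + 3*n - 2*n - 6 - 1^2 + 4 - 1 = -2*n^2 + 6*n - 4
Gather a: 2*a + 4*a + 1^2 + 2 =6*a + 3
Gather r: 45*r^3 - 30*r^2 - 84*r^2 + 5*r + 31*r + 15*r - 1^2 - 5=45*r^3 - 114*r^2 + 51*r - 6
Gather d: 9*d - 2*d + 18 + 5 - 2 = 7*d + 21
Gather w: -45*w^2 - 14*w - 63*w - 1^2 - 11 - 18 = -45*w^2 - 77*w - 30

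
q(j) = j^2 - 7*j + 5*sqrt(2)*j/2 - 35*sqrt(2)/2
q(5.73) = -11.77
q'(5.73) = 8.00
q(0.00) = -24.75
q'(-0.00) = -3.46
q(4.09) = -22.19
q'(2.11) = 0.76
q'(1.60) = -0.26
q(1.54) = -27.71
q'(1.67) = -0.12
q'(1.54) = -0.38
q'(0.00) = -3.46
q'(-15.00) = -33.46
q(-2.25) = -11.89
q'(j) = 2*j - 7 + 5*sqrt(2)/2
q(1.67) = -27.75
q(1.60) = -27.73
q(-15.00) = 252.22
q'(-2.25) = -7.96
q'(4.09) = 4.72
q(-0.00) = -24.75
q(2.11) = -27.61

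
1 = 1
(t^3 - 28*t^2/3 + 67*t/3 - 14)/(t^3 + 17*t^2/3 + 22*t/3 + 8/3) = (3*t^3 - 28*t^2 + 67*t - 42)/(3*t^3 + 17*t^2 + 22*t + 8)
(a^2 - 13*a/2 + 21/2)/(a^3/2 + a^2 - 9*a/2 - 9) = (2*a - 7)/(a^2 + 5*a + 6)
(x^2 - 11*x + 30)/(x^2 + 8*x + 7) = (x^2 - 11*x + 30)/(x^2 + 8*x + 7)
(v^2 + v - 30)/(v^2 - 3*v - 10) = (v + 6)/(v + 2)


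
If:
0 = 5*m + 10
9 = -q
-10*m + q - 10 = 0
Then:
No Solution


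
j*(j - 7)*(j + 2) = j^3 - 5*j^2 - 14*j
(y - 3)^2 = y^2 - 6*y + 9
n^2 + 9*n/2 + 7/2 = (n + 1)*(n + 7/2)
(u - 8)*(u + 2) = u^2 - 6*u - 16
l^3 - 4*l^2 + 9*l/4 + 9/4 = (l - 3)*(l - 3/2)*(l + 1/2)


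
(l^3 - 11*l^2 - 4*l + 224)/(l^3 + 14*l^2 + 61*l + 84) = (l^2 - 15*l + 56)/(l^2 + 10*l + 21)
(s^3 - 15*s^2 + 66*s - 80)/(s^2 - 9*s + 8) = (s^2 - 7*s + 10)/(s - 1)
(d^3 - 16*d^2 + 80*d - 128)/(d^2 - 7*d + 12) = (d^2 - 12*d + 32)/(d - 3)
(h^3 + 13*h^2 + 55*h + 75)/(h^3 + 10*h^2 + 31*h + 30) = (h + 5)/(h + 2)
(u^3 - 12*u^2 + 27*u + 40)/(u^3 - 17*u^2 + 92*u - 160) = (u + 1)/(u - 4)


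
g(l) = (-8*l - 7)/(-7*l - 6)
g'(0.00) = -0.03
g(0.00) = 1.17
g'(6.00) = 0.00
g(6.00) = 1.15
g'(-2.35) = -0.01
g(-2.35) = 1.13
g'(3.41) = -0.00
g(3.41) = 1.15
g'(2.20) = -0.00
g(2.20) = 1.15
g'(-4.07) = -0.00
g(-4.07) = 1.14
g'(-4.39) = -0.00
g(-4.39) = 1.14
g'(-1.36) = -0.08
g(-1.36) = 1.10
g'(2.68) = -0.00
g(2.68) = 1.15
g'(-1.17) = -0.21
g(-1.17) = 1.08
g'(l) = 7*(-8*l - 7)/(-7*l - 6)^2 - 8/(-7*l - 6) = -1/(7*l + 6)^2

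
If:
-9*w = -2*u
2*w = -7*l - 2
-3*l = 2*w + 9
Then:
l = 7/4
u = -513/16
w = -57/8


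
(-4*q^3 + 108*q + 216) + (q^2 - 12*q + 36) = -4*q^3 + q^2 + 96*q + 252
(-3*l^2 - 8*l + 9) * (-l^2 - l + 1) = 3*l^4 + 11*l^3 - 4*l^2 - 17*l + 9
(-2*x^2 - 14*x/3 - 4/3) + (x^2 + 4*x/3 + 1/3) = -x^2 - 10*x/3 - 1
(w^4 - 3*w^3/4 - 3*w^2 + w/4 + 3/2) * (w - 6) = w^5 - 27*w^4/4 + 3*w^3/2 + 73*w^2/4 - 9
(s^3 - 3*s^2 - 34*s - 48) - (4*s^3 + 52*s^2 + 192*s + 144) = -3*s^3 - 55*s^2 - 226*s - 192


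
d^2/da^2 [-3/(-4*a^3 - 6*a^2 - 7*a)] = 6*(-6*a*(2*a + 1)*(4*a^2 + 6*a + 7) + (12*a^2 + 12*a + 7)^2)/(a^3*(4*a^2 + 6*a + 7)^3)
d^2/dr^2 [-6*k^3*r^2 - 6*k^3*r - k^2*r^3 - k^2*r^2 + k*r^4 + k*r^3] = 2*k*(-6*k^2 - 3*k*r - k + 6*r^2 + 3*r)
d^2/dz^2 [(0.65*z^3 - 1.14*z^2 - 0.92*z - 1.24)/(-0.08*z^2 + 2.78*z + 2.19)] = (-2.22044604925031e-16*z^4 - 9.755832*z^3 - 22.497996*z^2 - 19.392342*z + 19.333748)/(0.000512*z^6 - 0.053376*z^5 + 1.812768*z^4 - 18.562616*z^3 - 49.624524*z^2 - 39.999474*z - 10.503459)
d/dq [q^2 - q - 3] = 2*q - 1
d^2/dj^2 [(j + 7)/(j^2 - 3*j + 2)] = 2*((j + 7)*(2*j - 3)^2 - (3*j + 4)*(j^2 - 3*j + 2))/(j^2 - 3*j + 2)^3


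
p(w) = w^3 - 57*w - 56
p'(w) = 3*w^2 - 57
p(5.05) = -215.06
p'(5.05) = 19.51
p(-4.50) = 109.38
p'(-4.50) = 3.75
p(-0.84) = -8.71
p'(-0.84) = -54.88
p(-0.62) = -20.90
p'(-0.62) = -55.85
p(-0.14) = -48.02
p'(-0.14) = -56.94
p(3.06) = -201.77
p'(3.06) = -28.91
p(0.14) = -63.98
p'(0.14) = -56.94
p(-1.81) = 41.24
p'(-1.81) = -47.17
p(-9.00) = -272.00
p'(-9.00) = 186.00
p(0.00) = -56.00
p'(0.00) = -57.00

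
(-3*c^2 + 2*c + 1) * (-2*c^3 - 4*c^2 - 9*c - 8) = 6*c^5 + 8*c^4 + 17*c^3 + 2*c^2 - 25*c - 8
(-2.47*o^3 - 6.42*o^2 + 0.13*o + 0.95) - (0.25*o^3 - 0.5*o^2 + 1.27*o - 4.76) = -2.72*o^3 - 5.92*o^2 - 1.14*o + 5.71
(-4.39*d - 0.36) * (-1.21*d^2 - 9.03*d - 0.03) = 5.3119*d^3 + 40.0773*d^2 + 3.3825*d + 0.0108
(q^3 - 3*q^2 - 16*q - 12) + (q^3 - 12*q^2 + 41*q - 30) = 2*q^3 - 15*q^2 + 25*q - 42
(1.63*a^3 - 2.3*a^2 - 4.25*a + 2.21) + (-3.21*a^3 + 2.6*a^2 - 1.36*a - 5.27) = -1.58*a^3 + 0.3*a^2 - 5.61*a - 3.06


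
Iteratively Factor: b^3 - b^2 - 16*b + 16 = (b - 1)*(b^2 - 16) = (b - 4)*(b - 1)*(b + 4)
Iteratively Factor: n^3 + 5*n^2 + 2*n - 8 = (n + 2)*(n^2 + 3*n - 4) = (n - 1)*(n + 2)*(n + 4)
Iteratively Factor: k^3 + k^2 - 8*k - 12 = (k + 2)*(k^2 - k - 6) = (k - 3)*(k + 2)*(k + 2)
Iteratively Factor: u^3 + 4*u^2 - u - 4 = (u + 4)*(u^2 - 1) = (u - 1)*(u + 4)*(u + 1)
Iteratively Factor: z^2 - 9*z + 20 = (z - 4)*(z - 5)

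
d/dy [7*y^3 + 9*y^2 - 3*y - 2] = 21*y^2 + 18*y - 3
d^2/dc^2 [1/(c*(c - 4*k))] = 2*(c^2 + c*(c - 4*k) + (c - 4*k)^2)/(c^3*(c - 4*k)^3)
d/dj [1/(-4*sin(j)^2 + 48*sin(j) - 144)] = cos(j)/(2*(sin(j) - 6)^3)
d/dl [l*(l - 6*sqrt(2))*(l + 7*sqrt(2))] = 3*l^2 + 2*sqrt(2)*l - 84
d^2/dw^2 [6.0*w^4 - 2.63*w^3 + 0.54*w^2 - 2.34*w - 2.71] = 72.0*w^2 - 15.78*w + 1.08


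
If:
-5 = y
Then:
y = -5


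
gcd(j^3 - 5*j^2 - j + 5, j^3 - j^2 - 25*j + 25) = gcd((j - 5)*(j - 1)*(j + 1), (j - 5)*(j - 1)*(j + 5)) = j^2 - 6*j + 5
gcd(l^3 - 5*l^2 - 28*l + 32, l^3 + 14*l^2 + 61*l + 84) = l + 4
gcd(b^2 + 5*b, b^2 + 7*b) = b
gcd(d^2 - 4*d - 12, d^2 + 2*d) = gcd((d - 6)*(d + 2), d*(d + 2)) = d + 2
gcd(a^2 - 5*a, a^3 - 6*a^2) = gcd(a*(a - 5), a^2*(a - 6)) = a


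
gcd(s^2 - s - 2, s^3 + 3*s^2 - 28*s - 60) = 1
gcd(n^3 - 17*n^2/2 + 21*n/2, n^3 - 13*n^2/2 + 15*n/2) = n^2 - 3*n/2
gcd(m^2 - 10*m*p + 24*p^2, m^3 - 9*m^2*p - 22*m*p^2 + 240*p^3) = -m + 6*p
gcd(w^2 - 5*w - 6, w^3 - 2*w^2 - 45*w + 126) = w - 6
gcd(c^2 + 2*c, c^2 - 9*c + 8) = 1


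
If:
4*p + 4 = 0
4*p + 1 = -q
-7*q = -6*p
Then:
No Solution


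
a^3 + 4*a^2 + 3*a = a*(a + 1)*(a + 3)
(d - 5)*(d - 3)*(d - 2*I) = d^3 - 8*d^2 - 2*I*d^2 + 15*d + 16*I*d - 30*I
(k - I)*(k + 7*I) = k^2 + 6*I*k + 7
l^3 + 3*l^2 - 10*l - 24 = (l - 3)*(l + 2)*(l + 4)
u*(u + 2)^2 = u^3 + 4*u^2 + 4*u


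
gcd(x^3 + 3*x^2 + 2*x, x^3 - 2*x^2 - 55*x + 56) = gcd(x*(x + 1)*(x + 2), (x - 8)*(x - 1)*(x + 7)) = 1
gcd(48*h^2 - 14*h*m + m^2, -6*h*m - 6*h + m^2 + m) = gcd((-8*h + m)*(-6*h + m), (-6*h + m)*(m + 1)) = 6*h - m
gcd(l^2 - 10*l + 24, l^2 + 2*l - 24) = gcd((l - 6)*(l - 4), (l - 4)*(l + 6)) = l - 4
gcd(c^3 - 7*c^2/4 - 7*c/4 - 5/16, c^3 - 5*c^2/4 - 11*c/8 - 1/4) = c^2 + 3*c/4 + 1/8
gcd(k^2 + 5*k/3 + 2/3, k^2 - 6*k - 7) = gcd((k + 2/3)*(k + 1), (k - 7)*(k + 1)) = k + 1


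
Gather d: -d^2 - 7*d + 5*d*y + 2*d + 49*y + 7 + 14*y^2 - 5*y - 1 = -d^2 + d*(5*y - 5) + 14*y^2 + 44*y + 6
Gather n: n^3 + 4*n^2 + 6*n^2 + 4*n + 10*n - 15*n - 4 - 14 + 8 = n^3 + 10*n^2 - n - 10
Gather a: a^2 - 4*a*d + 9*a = a^2 + a*(9 - 4*d)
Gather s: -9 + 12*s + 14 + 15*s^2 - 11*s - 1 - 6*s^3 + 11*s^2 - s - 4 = -6*s^3 + 26*s^2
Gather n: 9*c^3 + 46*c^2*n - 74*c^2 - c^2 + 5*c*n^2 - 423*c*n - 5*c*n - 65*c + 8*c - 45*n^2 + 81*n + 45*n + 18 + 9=9*c^3 - 75*c^2 - 57*c + n^2*(5*c - 45) + n*(46*c^2 - 428*c + 126) + 27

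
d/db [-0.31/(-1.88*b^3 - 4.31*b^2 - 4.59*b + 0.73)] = (-1.7484*b^2 - 2.6722*b - 1.4229)/(1.88*b^3 + 4.31*b^2 + 4.59*b - 0.73)^2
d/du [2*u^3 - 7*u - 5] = 6*u^2 - 7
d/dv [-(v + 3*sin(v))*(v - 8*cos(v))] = -(v + 3*sin(v))*(8*sin(v) + 1) - (v - 8*cos(v))*(3*cos(v) + 1)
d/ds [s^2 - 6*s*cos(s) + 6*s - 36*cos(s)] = 6*s*sin(s) + 2*s + 36*sin(s) - 6*cos(s) + 6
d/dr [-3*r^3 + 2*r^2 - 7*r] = -9*r^2 + 4*r - 7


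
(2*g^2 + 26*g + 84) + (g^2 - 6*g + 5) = 3*g^2 + 20*g + 89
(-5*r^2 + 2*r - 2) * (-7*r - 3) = 35*r^3 + r^2 + 8*r + 6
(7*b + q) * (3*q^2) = 21*b*q^2 + 3*q^3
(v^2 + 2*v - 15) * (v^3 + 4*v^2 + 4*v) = v^5 + 6*v^4 - 3*v^3 - 52*v^2 - 60*v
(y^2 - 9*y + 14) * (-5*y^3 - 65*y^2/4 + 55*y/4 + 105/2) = -5*y^5 + 115*y^4/4 + 90*y^3 - 1195*y^2/4 - 280*y + 735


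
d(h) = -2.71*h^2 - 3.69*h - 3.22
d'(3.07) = -20.33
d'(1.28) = -10.63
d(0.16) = -3.88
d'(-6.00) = 28.83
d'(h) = -5.42*h - 3.69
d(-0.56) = -2.00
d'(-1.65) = 5.25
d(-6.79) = -103.11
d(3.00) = -38.68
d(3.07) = -40.09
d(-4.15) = -34.58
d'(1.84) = -13.66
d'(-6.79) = 33.11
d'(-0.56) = -0.65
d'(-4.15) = 18.80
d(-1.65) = -4.51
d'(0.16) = -4.56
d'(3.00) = -19.95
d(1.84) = -19.18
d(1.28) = -12.38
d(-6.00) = -78.64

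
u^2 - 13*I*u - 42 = (u - 7*I)*(u - 6*I)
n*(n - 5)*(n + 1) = n^3 - 4*n^2 - 5*n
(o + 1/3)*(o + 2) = o^2 + 7*o/3 + 2/3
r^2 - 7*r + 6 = (r - 6)*(r - 1)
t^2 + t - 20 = (t - 4)*(t + 5)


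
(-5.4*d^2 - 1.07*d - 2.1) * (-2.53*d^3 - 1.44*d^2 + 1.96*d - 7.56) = 13.662*d^5 + 10.4831*d^4 - 3.7302*d^3 + 41.7508*d^2 + 3.9732*d + 15.876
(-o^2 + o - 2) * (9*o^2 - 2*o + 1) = -9*o^4 + 11*o^3 - 21*o^2 + 5*o - 2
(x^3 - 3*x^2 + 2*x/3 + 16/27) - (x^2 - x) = x^3 - 4*x^2 + 5*x/3 + 16/27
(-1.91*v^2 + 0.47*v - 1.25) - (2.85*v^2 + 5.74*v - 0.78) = -4.76*v^2 - 5.27*v - 0.47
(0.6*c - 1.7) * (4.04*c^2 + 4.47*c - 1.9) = 2.424*c^3 - 4.186*c^2 - 8.739*c + 3.23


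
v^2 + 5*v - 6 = (v - 1)*(v + 6)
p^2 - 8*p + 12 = (p - 6)*(p - 2)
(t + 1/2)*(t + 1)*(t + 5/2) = t^3 + 4*t^2 + 17*t/4 + 5/4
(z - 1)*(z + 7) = z^2 + 6*z - 7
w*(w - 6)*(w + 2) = w^3 - 4*w^2 - 12*w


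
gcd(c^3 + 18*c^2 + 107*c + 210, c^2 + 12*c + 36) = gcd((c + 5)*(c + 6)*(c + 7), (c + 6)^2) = c + 6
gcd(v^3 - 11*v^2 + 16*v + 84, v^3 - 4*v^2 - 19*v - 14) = v^2 - 5*v - 14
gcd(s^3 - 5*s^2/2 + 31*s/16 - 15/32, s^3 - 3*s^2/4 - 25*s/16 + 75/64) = s^2 - 2*s + 15/16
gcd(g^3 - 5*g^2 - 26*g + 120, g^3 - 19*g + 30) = g + 5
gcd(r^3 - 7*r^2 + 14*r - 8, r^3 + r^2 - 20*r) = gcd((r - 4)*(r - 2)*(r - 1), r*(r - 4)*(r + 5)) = r - 4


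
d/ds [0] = 0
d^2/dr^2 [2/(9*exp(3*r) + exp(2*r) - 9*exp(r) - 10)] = 2*((-81*exp(2*r) - 4*exp(r) + 9)*(9*exp(3*r) + exp(2*r) - 9*exp(r) - 10) + 2*(27*exp(2*r) + 2*exp(r) - 9)^2*exp(r))*exp(r)/(9*exp(3*r) + exp(2*r) - 9*exp(r) - 10)^3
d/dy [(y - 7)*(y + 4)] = 2*y - 3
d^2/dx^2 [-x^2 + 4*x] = -2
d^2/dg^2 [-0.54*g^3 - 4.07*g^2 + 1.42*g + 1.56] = -3.24*g - 8.14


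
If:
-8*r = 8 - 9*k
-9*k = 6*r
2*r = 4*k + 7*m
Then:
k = 8/21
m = -8/21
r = -4/7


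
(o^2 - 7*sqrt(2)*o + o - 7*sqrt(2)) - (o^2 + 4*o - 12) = -7*sqrt(2)*o - 3*o - 7*sqrt(2) + 12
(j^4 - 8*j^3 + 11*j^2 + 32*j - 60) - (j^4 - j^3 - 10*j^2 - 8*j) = -7*j^3 + 21*j^2 + 40*j - 60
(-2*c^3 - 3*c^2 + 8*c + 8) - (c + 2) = -2*c^3 - 3*c^2 + 7*c + 6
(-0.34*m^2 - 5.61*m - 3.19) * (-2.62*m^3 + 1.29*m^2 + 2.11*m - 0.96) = 0.8908*m^5 + 14.2596*m^4 + 0.403500000000001*m^3 - 15.6258*m^2 - 1.3453*m + 3.0624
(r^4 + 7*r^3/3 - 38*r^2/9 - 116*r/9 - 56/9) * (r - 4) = r^5 - 5*r^4/3 - 122*r^3/9 + 4*r^2 + 136*r/3 + 224/9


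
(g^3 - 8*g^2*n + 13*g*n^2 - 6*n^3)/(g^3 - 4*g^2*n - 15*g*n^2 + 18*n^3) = (g - n)/(g + 3*n)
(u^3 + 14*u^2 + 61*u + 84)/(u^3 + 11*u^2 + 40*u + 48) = (u + 7)/(u + 4)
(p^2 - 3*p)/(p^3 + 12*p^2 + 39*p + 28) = p*(p - 3)/(p^3 + 12*p^2 + 39*p + 28)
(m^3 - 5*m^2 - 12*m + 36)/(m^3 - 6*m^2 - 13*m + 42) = (m - 6)/(m - 7)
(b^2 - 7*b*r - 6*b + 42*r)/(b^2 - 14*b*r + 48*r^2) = (b^2 - 7*b*r - 6*b + 42*r)/(b^2 - 14*b*r + 48*r^2)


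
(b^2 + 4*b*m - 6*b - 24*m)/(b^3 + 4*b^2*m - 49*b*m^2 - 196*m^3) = (b - 6)/(b^2 - 49*m^2)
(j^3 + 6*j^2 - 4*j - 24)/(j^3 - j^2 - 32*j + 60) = (j + 2)/(j - 5)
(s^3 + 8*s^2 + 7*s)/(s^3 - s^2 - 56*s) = (s + 1)/(s - 8)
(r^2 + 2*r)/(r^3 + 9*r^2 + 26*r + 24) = r/(r^2 + 7*r + 12)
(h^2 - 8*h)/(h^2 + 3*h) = (h - 8)/(h + 3)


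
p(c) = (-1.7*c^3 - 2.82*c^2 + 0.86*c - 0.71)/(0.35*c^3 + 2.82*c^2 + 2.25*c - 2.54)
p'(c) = (-5.1*c^2 - 5.64*c + 0.86)/(0.35*c^3 + 2.82*c^2 + 2.25*c - 2.54) + (-1.05*c^2 - 5.64*c - 2.25)*(-1.7*c^3 - 2.82*c^2 + 0.86*c - 0.71)/(0.35*c^3 + 2.82*c^2 + 2.25*c - 2.54)^2 = (-3.807*c^4 - 8.252*c^3 + 4.9293*c^2 + 18.33*c - 0.5869)/(0.1225*c^6 + 1.974*c^5 + 9.5274*c^4 + 10.912*c^3 - 9.2631*c^2 - 11.43*c + 6.4516)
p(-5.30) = 13.34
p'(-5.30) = -10.85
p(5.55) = -2.38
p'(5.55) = -0.19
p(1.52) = -1.38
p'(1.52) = -0.14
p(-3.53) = 3.88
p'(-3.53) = -2.70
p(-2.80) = 2.16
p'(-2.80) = -2.12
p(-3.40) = 3.53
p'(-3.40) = -2.54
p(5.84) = -2.44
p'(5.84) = -0.19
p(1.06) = -1.46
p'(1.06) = 0.83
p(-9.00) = -20.24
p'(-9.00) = -7.64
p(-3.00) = 2.59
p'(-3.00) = -2.19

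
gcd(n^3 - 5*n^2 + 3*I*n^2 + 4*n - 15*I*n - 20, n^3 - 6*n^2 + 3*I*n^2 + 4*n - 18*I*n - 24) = n^2 + 3*I*n + 4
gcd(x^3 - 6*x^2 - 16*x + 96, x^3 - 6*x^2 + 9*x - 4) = x - 4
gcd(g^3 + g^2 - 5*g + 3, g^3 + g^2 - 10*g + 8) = g - 1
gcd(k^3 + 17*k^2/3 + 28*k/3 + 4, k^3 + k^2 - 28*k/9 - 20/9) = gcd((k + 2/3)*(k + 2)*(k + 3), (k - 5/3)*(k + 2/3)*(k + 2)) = k^2 + 8*k/3 + 4/3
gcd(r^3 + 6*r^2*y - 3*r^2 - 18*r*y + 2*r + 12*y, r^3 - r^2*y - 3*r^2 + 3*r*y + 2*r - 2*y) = r^2 - 3*r + 2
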